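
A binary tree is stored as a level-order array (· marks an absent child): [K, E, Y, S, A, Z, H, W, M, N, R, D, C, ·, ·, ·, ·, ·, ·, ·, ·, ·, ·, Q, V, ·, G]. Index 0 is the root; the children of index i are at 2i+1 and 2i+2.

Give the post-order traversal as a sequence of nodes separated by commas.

Post-order visits the left subtree, then the right subtree, then the node.
At K: go left to E.
  At E: go left to S.
    At S: go left to W.
      W is a leaf — visit W.
    At S: go right to M.
      M is a leaf — visit M.
    Visit S.
  At E: go right to A.
    At A: go left to N.
      N is a leaf — visit N.
    At A: go right to R.
      R is a leaf — visit R.
    Visit A.
  Visit E.
At K: go right to Y.
  At Y: go left to Z.
    At Z: go left to D.
      At D: go left to Q.
        Q is a leaf — visit Q.
      At D: go right to V.
        V is a leaf — visit V.
      Visit D.
    At Z: go right to C.
      At C: no left child.
      At C: go right to G.
        G is a leaf — visit G.
      Visit C.
    Visit Z.
  At Y: go right to H.
    H is a leaf — visit H.
  Visit Y.
Visit K.

W, M, S, N, R, A, E, Q, V, D, G, C, Z, H, Y, K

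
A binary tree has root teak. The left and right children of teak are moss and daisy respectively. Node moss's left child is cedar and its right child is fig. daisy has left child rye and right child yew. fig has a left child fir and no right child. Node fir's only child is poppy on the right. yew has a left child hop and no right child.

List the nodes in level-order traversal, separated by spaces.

Level-order visits nodes level by level from the root, left to right within each level.
Level 0: teak
Level 1: moss, daisy
Level 2: cedar, fig, rye, yew
Level 3: fir, hop
Level 4: poppy

teak moss daisy cedar fig rye yew fir hop poppy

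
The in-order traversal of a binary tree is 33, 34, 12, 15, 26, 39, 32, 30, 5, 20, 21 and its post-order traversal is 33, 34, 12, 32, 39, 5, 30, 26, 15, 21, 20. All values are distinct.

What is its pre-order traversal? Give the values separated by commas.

20, 15, 12, 34, 33, 26, 30, 39, 32, 5, 21

The last element of post-order is the root; it splits in-order into left and right subtrees.
Root 20: left subtree has 9 nodes {33, 34, 12, 15, 26, 39, 32, 30, 5}, right has 1 {21}.
  Root 15: left subtree has 3 nodes {33, 34, 12}, right has 5 {26, 39, 32, 30, 5}.
    Root 12: left subtree has 2 nodes {33, 34}, right has 0 { }.
      Root 34: left subtree has 1 node {33}, right has 0 { }.
    Root 26: left subtree has 0 nodes { }, right has 4 {39, 32, 30, 5}.
      Root 30: left subtree has 2 nodes {39, 32}, right has 1 {5}.
        Root 39: left subtree has 0 nodes { }, right has 1 {32}.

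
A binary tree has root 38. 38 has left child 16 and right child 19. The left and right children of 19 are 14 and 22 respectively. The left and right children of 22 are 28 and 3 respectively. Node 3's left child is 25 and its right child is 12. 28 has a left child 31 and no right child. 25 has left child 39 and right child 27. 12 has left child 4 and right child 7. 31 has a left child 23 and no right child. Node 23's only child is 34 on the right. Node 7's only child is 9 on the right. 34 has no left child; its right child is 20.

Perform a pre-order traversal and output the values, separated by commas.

38, 16, 19, 14, 22, 28, 31, 23, 34, 20, 3, 25, 39, 27, 12, 4, 7, 9

Pre-order visits the node, then its left subtree, then its right subtree.
Visit 38.
At 38: go left to 16.
  16 is a leaf — visit 16.
At 38: go right to 19.
  Visit 19.
  At 19: go left to 14.
    14 is a leaf — visit 14.
  At 19: go right to 22.
    Visit 22.
    At 22: go left to 28.
      Visit 28.
      At 28: go left to 31.
        Visit 31.
        At 31: go left to 23.
          Visit 23.
          At 23: no left child.
          At 23: go right to 34.
            Visit 34.
            At 34: no left child.
            At 34: go right to 20.
              20 is a leaf — visit 20.
        At 31: no right child.
      At 28: no right child.
    At 22: go right to 3.
      Visit 3.
      At 3: go left to 25.
        Visit 25.
        At 25: go left to 39.
          39 is a leaf — visit 39.
        At 25: go right to 27.
          27 is a leaf — visit 27.
      At 3: go right to 12.
        Visit 12.
        At 12: go left to 4.
          4 is a leaf — visit 4.
        At 12: go right to 7.
          Visit 7.
          At 7: no left child.
          At 7: go right to 9.
            9 is a leaf — visit 9.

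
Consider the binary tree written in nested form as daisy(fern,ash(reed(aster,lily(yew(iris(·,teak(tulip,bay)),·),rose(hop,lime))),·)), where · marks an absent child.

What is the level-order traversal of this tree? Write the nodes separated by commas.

daisy, fern, ash, reed, aster, lily, yew, rose, iris, hop, lime, teak, tulip, bay

Level-order visits nodes level by level from the root, left to right within each level.
Level 0: daisy
Level 1: fern, ash
Level 2: reed
Level 3: aster, lily
Level 4: yew, rose
Level 5: iris, hop, lime
Level 6: teak
Level 7: tulip, bay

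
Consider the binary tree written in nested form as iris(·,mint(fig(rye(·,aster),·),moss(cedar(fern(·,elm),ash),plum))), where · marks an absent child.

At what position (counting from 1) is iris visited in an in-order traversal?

1

In-order visits the left subtree, then the node, then the right subtree.
At iris: no left child.
Visit iris.
At iris: go right to mint.
  At mint: go left to fig.
    At fig: go left to rye.
      At rye: no left child.
      Visit rye.
      At rye: go right to aster.
        aster is a leaf — visit aster.
    Visit fig.
    At fig: no right child.
  Visit mint.
  At mint: go right to moss.
    At moss: go left to cedar.
      At cedar: go left to fern.
        At fern: no left child.
        Visit fern.
        At fern: go right to elm.
          elm is a leaf — visit elm.
      Visit cedar.
      At cedar: go right to ash.
        ash is a leaf — visit ash.
    Visit moss.
    At moss: go right to plum.
      plum is a leaf — visit plum.
Full in-order sequence: iris, rye, aster, fig, mint, fern, elm, cedar, ash, moss, plum.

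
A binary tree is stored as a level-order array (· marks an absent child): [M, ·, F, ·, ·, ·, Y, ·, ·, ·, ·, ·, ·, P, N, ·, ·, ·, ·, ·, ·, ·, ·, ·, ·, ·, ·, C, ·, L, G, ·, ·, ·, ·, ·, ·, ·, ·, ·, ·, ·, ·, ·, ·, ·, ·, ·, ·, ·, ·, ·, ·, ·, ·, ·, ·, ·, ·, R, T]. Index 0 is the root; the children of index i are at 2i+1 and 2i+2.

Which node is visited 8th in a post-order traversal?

Y

Post-order visits the left subtree, then the right subtree, then the node.
At M: no left child.
At M: go right to F.
  At F: no left child.
  At F: go right to Y.
    At Y: go left to P.
      At P: go left to C.
        C is a leaf — visit C.
      At P: no right child.
      Visit P.
    At Y: go right to N.
      At N: go left to L.
        At L: go left to R.
          R is a leaf — visit R.
        At L: go right to T.
          T is a leaf — visit T.
        Visit L.
      At N: go right to G.
        G is a leaf — visit G.
      Visit N.
    Visit Y.
  Visit F.
Visit M.
Full post-order sequence: C, P, R, T, L, G, N, Y, F, M.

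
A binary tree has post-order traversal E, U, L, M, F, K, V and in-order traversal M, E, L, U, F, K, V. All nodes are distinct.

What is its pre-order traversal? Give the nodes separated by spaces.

The last element of post-order is the root; it splits in-order into left and right subtrees.
Root V: left subtree has 6 nodes {M, E, L, U, F, K}, right has 0 { }.
  Root K: left subtree has 5 nodes {M, E, L, U, F}, right has 0 { }.
    Root F: left subtree has 4 nodes {M, E, L, U}, right has 0 { }.
      Root M: left subtree has 0 nodes { }, right has 3 {E, L, U}.
        Root L: left subtree has 1 node {E}, right has 1 {U}.

V K F M L E U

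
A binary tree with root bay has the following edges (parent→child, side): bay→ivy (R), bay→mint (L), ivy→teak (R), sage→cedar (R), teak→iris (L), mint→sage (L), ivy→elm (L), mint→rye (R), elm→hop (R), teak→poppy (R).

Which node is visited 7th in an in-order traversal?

In-order visits the left subtree, then the node, then the right subtree.
At bay: go left to mint.
  At mint: go left to sage.
    At sage: no left child.
    Visit sage.
    At sage: go right to cedar.
      cedar is a leaf — visit cedar.
  Visit mint.
  At mint: go right to rye.
    rye is a leaf — visit rye.
Visit bay.
At bay: go right to ivy.
  At ivy: go left to elm.
    At elm: no left child.
    Visit elm.
    At elm: go right to hop.
      hop is a leaf — visit hop.
  Visit ivy.
  At ivy: go right to teak.
    At teak: go left to iris.
      iris is a leaf — visit iris.
    Visit teak.
    At teak: go right to poppy.
      poppy is a leaf — visit poppy.
Full in-order sequence: sage, cedar, mint, rye, bay, elm, hop, ivy, iris, teak, poppy.

hop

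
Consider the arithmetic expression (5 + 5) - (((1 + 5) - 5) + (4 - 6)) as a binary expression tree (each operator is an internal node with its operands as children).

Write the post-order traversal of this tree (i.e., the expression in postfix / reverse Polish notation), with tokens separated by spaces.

Post-order on an expression tree gives postfix notation: for each operator, emit left operand, right operand, then the operator.

5 5 + 1 5 + 5 - 4 6 - + -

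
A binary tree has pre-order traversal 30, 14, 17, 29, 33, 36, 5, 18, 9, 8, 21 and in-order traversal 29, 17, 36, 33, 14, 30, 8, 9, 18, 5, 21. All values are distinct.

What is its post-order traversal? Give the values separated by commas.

29, 36, 33, 17, 14, 8, 9, 18, 21, 5, 30

The first element of pre-order is the root; it splits in-order into left and right subtrees.
Root 30: left subtree has 5 nodes {29, 17, 36, 33, 14}, right has 5 {8, 9, 18, 5, 21}.
  Root 14: left subtree has 4 nodes {29, 17, 36, 33}, right has 0 { }.
    Root 17: left subtree has 1 node {29}, right has 2 {36, 33}.
      Root 33: left subtree has 1 node {36}, right has 0 { }.
  Root 5: left subtree has 3 nodes {8, 9, 18}, right has 1 {21}.
    Root 18: left subtree has 2 nodes {8, 9}, right has 0 { }.
      Root 9: left subtree has 1 node {8}, right has 0 { }.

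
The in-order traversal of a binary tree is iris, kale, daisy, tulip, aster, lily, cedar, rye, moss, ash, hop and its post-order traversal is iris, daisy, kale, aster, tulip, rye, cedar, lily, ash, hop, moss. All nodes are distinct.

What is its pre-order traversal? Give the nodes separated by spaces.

The last element of post-order is the root; it splits in-order into left and right subtrees.
Root moss: left subtree has 8 nodes {iris, kale, daisy, tulip, aster, lily, cedar, rye}, right has 2 {ash, hop}.
  Root lily: left subtree has 5 nodes {iris, kale, daisy, tulip, aster}, right has 2 {cedar, rye}.
    Root tulip: left subtree has 3 nodes {iris, kale, daisy}, right has 1 {aster}.
      Root kale: left subtree has 1 node {iris}, right has 1 {daisy}.
    Root cedar: left subtree has 0 nodes { }, right has 1 {rye}.
  Root hop: left subtree has 1 node {ash}, right has 0 { }.

moss lily tulip kale iris daisy aster cedar rye hop ash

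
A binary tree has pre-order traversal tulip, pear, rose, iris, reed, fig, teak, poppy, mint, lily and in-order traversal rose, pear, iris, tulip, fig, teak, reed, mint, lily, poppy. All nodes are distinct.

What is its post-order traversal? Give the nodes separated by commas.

rose, iris, pear, teak, fig, lily, mint, poppy, reed, tulip

The first element of pre-order is the root; it splits in-order into left and right subtrees.
Root tulip: left subtree has 3 nodes {rose, pear, iris}, right has 6 {fig, teak, reed, mint, lily, poppy}.
  Root pear: left subtree has 1 node {rose}, right has 1 {iris}.
  Root reed: left subtree has 2 nodes {fig, teak}, right has 3 {mint, lily, poppy}.
    Root fig: left subtree has 0 nodes { }, right has 1 {teak}.
    Root poppy: left subtree has 2 nodes {mint, lily}, right has 0 { }.
      Root mint: left subtree has 0 nodes { }, right has 1 {lily}.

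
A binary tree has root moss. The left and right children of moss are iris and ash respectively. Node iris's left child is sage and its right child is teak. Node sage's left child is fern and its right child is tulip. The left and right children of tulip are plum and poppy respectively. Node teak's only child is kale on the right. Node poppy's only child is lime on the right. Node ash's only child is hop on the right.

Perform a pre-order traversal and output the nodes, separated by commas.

Pre-order visits the node, then its left subtree, then its right subtree.
Visit moss.
At moss: go left to iris.
  Visit iris.
  At iris: go left to sage.
    Visit sage.
    At sage: go left to fern.
      fern is a leaf — visit fern.
    At sage: go right to tulip.
      Visit tulip.
      At tulip: go left to plum.
        plum is a leaf — visit plum.
      At tulip: go right to poppy.
        Visit poppy.
        At poppy: no left child.
        At poppy: go right to lime.
          lime is a leaf — visit lime.
  At iris: go right to teak.
    Visit teak.
    At teak: no left child.
    At teak: go right to kale.
      kale is a leaf — visit kale.
At moss: go right to ash.
  Visit ash.
  At ash: no left child.
  At ash: go right to hop.
    hop is a leaf — visit hop.

moss, iris, sage, fern, tulip, plum, poppy, lime, teak, kale, ash, hop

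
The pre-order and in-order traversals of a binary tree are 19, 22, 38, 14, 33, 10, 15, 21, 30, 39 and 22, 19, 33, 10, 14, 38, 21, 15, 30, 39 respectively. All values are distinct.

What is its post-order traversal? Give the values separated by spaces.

The first element of pre-order is the root; it splits in-order into left and right subtrees.
Root 19: left subtree has 1 node {22}, right has 8 {33, 10, 14, 38, 21, 15, 30, 39}.
  Root 38: left subtree has 3 nodes {33, 10, 14}, right has 4 {21, 15, 30, 39}.
    Root 14: left subtree has 2 nodes {33, 10}, right has 0 { }.
      Root 33: left subtree has 0 nodes { }, right has 1 {10}.
    Root 15: left subtree has 1 node {21}, right has 2 {30, 39}.
      Root 30: left subtree has 0 nodes { }, right has 1 {39}.

22 10 33 14 21 39 30 15 38 19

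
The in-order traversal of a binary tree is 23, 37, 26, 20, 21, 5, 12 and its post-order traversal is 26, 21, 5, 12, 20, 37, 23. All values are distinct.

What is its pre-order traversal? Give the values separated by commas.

23, 37, 20, 26, 12, 5, 21

The last element of post-order is the root; it splits in-order into left and right subtrees.
Root 23: left subtree has 0 nodes { }, right has 6 {37, 26, 20, 21, 5, 12}.
  Root 37: left subtree has 0 nodes { }, right has 5 {26, 20, 21, 5, 12}.
    Root 20: left subtree has 1 node {26}, right has 3 {21, 5, 12}.
      Root 12: left subtree has 2 nodes {21, 5}, right has 0 { }.
        Root 5: left subtree has 1 node {21}, right has 0 { }.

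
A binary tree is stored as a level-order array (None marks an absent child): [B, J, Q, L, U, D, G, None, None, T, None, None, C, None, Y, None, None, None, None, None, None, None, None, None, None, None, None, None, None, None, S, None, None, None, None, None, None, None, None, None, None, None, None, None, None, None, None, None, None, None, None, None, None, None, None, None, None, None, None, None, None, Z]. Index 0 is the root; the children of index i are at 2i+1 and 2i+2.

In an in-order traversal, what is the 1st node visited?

L

In-order visits the left subtree, then the node, then the right subtree.
At B: go left to J.
  At J: go left to L.
    L is a leaf — visit L.
  Visit J.
  At J: go right to U.
    At U: go left to T.
      T is a leaf — visit T.
    Visit U.
    At U: no right child.
Visit B.
At B: go right to Q.
  At Q: go left to D.
    At D: no left child.
    Visit D.
    At D: go right to C.
      C is a leaf — visit C.
  Visit Q.
  At Q: go right to G.
    At G: no left child.
    Visit G.
    At G: go right to Y.
      At Y: no left child.
      Visit Y.
      At Y: go right to S.
        At S: go left to Z.
          Z is a leaf — visit Z.
        Visit S.
        At S: no right child.
Full in-order sequence: L, J, T, U, B, D, C, Q, G, Y, Z, S.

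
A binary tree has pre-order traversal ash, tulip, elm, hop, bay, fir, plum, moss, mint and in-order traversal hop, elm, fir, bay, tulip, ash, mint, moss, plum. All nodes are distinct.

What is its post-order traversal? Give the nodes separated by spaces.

hop fir bay elm tulip mint moss plum ash

The first element of pre-order is the root; it splits in-order into left and right subtrees.
Root ash: left subtree has 5 nodes {hop, elm, fir, bay, tulip}, right has 3 {mint, moss, plum}.
  Root tulip: left subtree has 4 nodes {hop, elm, fir, bay}, right has 0 { }.
    Root elm: left subtree has 1 node {hop}, right has 2 {fir, bay}.
      Root bay: left subtree has 1 node {fir}, right has 0 { }.
  Root plum: left subtree has 2 nodes {mint, moss}, right has 0 { }.
    Root moss: left subtree has 1 node {mint}, right has 0 { }.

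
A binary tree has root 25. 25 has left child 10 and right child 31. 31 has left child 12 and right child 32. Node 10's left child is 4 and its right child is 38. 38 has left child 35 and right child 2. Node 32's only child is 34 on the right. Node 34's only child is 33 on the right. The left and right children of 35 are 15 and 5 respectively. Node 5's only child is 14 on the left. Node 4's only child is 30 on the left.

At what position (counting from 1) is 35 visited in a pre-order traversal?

6

Pre-order visits the node, then its left subtree, then its right subtree.
Visit 25.
At 25: go left to 10.
  Visit 10.
  At 10: go left to 4.
    Visit 4.
    At 4: go left to 30.
      30 is a leaf — visit 30.
    At 4: no right child.
  At 10: go right to 38.
    Visit 38.
    At 38: go left to 35.
      Visit 35.
      At 35: go left to 15.
        15 is a leaf — visit 15.
      At 35: go right to 5.
        Visit 5.
        At 5: go left to 14.
          14 is a leaf — visit 14.
        At 5: no right child.
    At 38: go right to 2.
      2 is a leaf — visit 2.
At 25: go right to 31.
  Visit 31.
  At 31: go left to 12.
    12 is a leaf — visit 12.
  At 31: go right to 32.
    Visit 32.
    At 32: no left child.
    At 32: go right to 34.
      Visit 34.
      At 34: no left child.
      At 34: go right to 33.
        33 is a leaf — visit 33.
Full pre-order sequence: 25, 10, 4, 30, 38, 35, 15, 5, 14, 2, 31, 12, 32, 34, 33.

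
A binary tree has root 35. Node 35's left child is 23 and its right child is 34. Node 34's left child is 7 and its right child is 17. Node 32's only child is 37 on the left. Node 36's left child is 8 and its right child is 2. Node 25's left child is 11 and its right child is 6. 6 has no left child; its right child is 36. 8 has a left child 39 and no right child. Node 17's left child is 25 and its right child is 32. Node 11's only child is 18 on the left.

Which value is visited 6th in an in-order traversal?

11

In-order visits the left subtree, then the node, then the right subtree.
At 35: go left to 23.
  23 is a leaf — visit 23.
Visit 35.
At 35: go right to 34.
  At 34: go left to 7.
    7 is a leaf — visit 7.
  Visit 34.
  At 34: go right to 17.
    At 17: go left to 25.
      At 25: go left to 11.
        At 11: go left to 18.
          18 is a leaf — visit 18.
        Visit 11.
        At 11: no right child.
      Visit 25.
      At 25: go right to 6.
        At 6: no left child.
        Visit 6.
        At 6: go right to 36.
          At 36: go left to 8.
            At 8: go left to 39.
              39 is a leaf — visit 39.
            Visit 8.
            At 8: no right child.
          Visit 36.
          At 36: go right to 2.
            2 is a leaf — visit 2.
    Visit 17.
    At 17: go right to 32.
      At 32: go left to 37.
        37 is a leaf — visit 37.
      Visit 32.
      At 32: no right child.
Full in-order sequence: 23, 35, 7, 34, 18, 11, 25, 6, 39, 8, 36, 2, 17, 37, 32.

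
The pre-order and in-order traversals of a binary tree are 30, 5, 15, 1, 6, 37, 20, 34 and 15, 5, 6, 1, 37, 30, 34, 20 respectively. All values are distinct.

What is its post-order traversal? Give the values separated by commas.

The first element of pre-order is the root; it splits in-order into left and right subtrees.
Root 30: left subtree has 5 nodes {15, 5, 6, 1, 37}, right has 2 {34, 20}.
  Root 5: left subtree has 1 node {15}, right has 3 {6, 1, 37}.
    Root 1: left subtree has 1 node {6}, right has 1 {37}.
  Root 20: left subtree has 1 node {34}, right has 0 { }.

15, 6, 37, 1, 5, 34, 20, 30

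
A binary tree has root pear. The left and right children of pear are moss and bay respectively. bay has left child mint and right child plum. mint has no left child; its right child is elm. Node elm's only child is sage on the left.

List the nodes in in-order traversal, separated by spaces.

moss pear mint sage elm bay plum

In-order visits the left subtree, then the node, then the right subtree.
At pear: go left to moss.
  moss is a leaf — visit moss.
Visit pear.
At pear: go right to bay.
  At bay: go left to mint.
    At mint: no left child.
    Visit mint.
    At mint: go right to elm.
      At elm: go left to sage.
        sage is a leaf — visit sage.
      Visit elm.
      At elm: no right child.
  Visit bay.
  At bay: go right to plum.
    plum is a leaf — visit plum.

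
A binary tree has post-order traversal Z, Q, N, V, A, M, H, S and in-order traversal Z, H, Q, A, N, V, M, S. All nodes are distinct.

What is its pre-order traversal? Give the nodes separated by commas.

The last element of post-order is the root; it splits in-order into left and right subtrees.
Root S: left subtree has 7 nodes {Z, H, Q, A, N, V, M}, right has 0 { }.
  Root H: left subtree has 1 node {Z}, right has 5 {Q, A, N, V, M}.
    Root M: left subtree has 4 nodes {Q, A, N, V}, right has 0 { }.
      Root A: left subtree has 1 node {Q}, right has 2 {N, V}.
        Root V: left subtree has 1 node {N}, right has 0 { }.

S, H, Z, M, A, Q, V, N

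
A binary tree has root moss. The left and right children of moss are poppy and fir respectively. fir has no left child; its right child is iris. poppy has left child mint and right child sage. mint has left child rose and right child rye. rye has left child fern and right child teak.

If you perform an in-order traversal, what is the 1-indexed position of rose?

1

In-order visits the left subtree, then the node, then the right subtree.
At moss: go left to poppy.
  At poppy: go left to mint.
    At mint: go left to rose.
      rose is a leaf — visit rose.
    Visit mint.
    At mint: go right to rye.
      At rye: go left to fern.
        fern is a leaf — visit fern.
      Visit rye.
      At rye: go right to teak.
        teak is a leaf — visit teak.
  Visit poppy.
  At poppy: go right to sage.
    sage is a leaf — visit sage.
Visit moss.
At moss: go right to fir.
  At fir: no left child.
  Visit fir.
  At fir: go right to iris.
    iris is a leaf — visit iris.
Full in-order sequence: rose, mint, fern, rye, teak, poppy, sage, moss, fir, iris.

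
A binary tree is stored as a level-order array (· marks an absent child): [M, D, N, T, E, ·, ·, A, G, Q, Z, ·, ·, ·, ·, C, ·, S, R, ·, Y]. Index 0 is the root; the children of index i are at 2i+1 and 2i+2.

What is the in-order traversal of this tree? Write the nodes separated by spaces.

In-order visits the left subtree, then the node, then the right subtree.
At M: go left to D.
  At D: go left to T.
    At T: go left to A.
      At A: go left to C.
        C is a leaf — visit C.
      Visit A.
      At A: no right child.
    Visit T.
    At T: go right to G.
      At G: go left to S.
        S is a leaf — visit S.
      Visit G.
      At G: go right to R.
        R is a leaf — visit R.
  Visit D.
  At D: go right to E.
    At E: go left to Q.
      At Q: no left child.
      Visit Q.
      At Q: go right to Y.
        Y is a leaf — visit Y.
    Visit E.
    At E: go right to Z.
      Z is a leaf — visit Z.
Visit M.
At M: go right to N.
  N is a leaf — visit N.

C A T S G R D Q Y E Z M N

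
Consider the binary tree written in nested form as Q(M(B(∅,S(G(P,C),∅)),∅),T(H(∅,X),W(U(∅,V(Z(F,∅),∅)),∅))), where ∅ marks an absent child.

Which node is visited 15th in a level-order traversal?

Level-order visits nodes level by level from the root, left to right within each level.
Level 0: Q
Level 1: M, T
Level 2: B, H, W
Level 3: S, X, U
Level 4: G, V
Level 5: P, C, Z
Level 6: F
Full level-order sequence: Q, M, T, B, H, W, S, X, U, G, V, P, C, Z, F.

F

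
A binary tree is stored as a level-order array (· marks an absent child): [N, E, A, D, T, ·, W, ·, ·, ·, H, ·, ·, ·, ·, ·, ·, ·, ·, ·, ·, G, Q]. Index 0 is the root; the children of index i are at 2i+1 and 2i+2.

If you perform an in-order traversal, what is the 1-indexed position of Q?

In-order visits the left subtree, then the node, then the right subtree.
At N: go left to E.
  At E: go left to D.
    D is a leaf — visit D.
  Visit E.
  At E: go right to T.
    At T: no left child.
    Visit T.
    At T: go right to H.
      At H: go left to G.
        G is a leaf — visit G.
      Visit H.
      At H: go right to Q.
        Q is a leaf — visit Q.
Visit N.
At N: go right to A.
  At A: no left child.
  Visit A.
  At A: go right to W.
    W is a leaf — visit W.
Full in-order sequence: D, E, T, G, H, Q, N, A, W.

6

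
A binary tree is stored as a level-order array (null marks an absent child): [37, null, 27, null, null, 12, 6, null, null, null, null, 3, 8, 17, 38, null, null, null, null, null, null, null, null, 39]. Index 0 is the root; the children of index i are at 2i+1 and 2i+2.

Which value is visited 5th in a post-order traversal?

17

Post-order visits the left subtree, then the right subtree, then the node.
At 37: no left child.
At 37: go right to 27.
  At 27: go left to 12.
    At 12: go left to 3.
      At 3: go left to 39.
        39 is a leaf — visit 39.
      At 3: no right child.
      Visit 3.
    At 12: go right to 8.
      8 is a leaf — visit 8.
    Visit 12.
  At 27: go right to 6.
    At 6: go left to 17.
      17 is a leaf — visit 17.
    At 6: go right to 38.
      38 is a leaf — visit 38.
    Visit 6.
  Visit 27.
Visit 37.
Full post-order sequence: 39, 3, 8, 12, 17, 38, 6, 27, 37.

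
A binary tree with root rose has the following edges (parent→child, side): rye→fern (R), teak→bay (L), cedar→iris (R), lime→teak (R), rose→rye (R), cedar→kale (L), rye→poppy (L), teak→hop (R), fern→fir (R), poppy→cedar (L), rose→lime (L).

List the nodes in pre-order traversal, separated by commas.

Pre-order visits the node, then its left subtree, then its right subtree.
Visit rose.
At rose: go left to lime.
  Visit lime.
  At lime: no left child.
  At lime: go right to teak.
    Visit teak.
    At teak: go left to bay.
      bay is a leaf — visit bay.
    At teak: go right to hop.
      hop is a leaf — visit hop.
At rose: go right to rye.
  Visit rye.
  At rye: go left to poppy.
    Visit poppy.
    At poppy: go left to cedar.
      Visit cedar.
      At cedar: go left to kale.
        kale is a leaf — visit kale.
      At cedar: go right to iris.
        iris is a leaf — visit iris.
    At poppy: no right child.
  At rye: go right to fern.
    Visit fern.
    At fern: no left child.
    At fern: go right to fir.
      fir is a leaf — visit fir.

rose, lime, teak, bay, hop, rye, poppy, cedar, kale, iris, fern, fir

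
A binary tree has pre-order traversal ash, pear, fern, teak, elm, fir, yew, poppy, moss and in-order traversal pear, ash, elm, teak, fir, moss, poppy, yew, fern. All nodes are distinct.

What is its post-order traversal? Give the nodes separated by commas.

The first element of pre-order is the root; it splits in-order into left and right subtrees.
Root ash: left subtree has 1 node {pear}, right has 7 {elm, teak, fir, moss, poppy, yew, fern}.
  Root fern: left subtree has 6 nodes {elm, teak, fir, moss, poppy, yew}, right has 0 { }.
    Root teak: left subtree has 1 node {elm}, right has 4 {fir, moss, poppy, yew}.
      Root fir: left subtree has 0 nodes { }, right has 3 {moss, poppy, yew}.
        Root yew: left subtree has 2 nodes {moss, poppy}, right has 0 { }.
          Root poppy: left subtree has 1 node {moss}, right has 0 { }.

pear, elm, moss, poppy, yew, fir, teak, fern, ash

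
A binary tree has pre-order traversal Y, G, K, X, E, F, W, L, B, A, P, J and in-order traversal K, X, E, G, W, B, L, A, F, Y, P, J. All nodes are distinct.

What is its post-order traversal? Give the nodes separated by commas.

E, X, K, B, A, L, W, F, G, J, P, Y

The first element of pre-order is the root; it splits in-order into left and right subtrees.
Root Y: left subtree has 9 nodes {K, X, E, G, W, B, L, A, F}, right has 2 {P, J}.
  Root G: left subtree has 3 nodes {K, X, E}, right has 5 {W, B, L, A, F}.
    Root K: left subtree has 0 nodes { }, right has 2 {X, E}.
      Root X: left subtree has 0 nodes { }, right has 1 {E}.
    Root F: left subtree has 4 nodes {W, B, L, A}, right has 0 { }.
      Root W: left subtree has 0 nodes { }, right has 3 {B, L, A}.
        Root L: left subtree has 1 node {B}, right has 1 {A}.
  Root P: left subtree has 0 nodes { }, right has 1 {J}.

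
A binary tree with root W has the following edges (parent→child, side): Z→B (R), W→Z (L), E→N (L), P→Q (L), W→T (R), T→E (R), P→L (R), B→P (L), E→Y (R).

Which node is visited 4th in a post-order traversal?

Post-order visits the left subtree, then the right subtree, then the node.
At W: go left to Z.
  At Z: no left child.
  At Z: go right to B.
    At B: go left to P.
      At P: go left to Q.
        Q is a leaf — visit Q.
      At P: go right to L.
        L is a leaf — visit L.
      Visit P.
    At B: no right child.
    Visit B.
  Visit Z.
At W: go right to T.
  At T: no left child.
  At T: go right to E.
    At E: go left to N.
      N is a leaf — visit N.
    At E: go right to Y.
      Y is a leaf — visit Y.
    Visit E.
  Visit T.
Visit W.
Full post-order sequence: Q, L, P, B, Z, N, Y, E, T, W.

B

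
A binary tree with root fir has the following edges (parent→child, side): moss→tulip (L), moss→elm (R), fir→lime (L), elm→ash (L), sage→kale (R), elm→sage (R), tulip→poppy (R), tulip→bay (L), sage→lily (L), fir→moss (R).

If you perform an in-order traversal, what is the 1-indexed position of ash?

7

In-order visits the left subtree, then the node, then the right subtree.
At fir: go left to lime.
  lime is a leaf — visit lime.
Visit fir.
At fir: go right to moss.
  At moss: go left to tulip.
    At tulip: go left to bay.
      bay is a leaf — visit bay.
    Visit tulip.
    At tulip: go right to poppy.
      poppy is a leaf — visit poppy.
  Visit moss.
  At moss: go right to elm.
    At elm: go left to ash.
      ash is a leaf — visit ash.
    Visit elm.
    At elm: go right to sage.
      At sage: go left to lily.
        lily is a leaf — visit lily.
      Visit sage.
      At sage: go right to kale.
        kale is a leaf — visit kale.
Full in-order sequence: lime, fir, bay, tulip, poppy, moss, ash, elm, lily, sage, kale.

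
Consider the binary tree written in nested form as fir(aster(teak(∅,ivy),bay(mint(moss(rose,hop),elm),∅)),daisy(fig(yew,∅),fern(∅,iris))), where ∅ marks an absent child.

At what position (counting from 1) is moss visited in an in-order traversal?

In-order visits the left subtree, then the node, then the right subtree.
At fir: go left to aster.
  At aster: go left to teak.
    At teak: no left child.
    Visit teak.
    At teak: go right to ivy.
      ivy is a leaf — visit ivy.
  Visit aster.
  At aster: go right to bay.
    At bay: go left to mint.
      At mint: go left to moss.
        At moss: go left to rose.
          rose is a leaf — visit rose.
        Visit moss.
        At moss: go right to hop.
          hop is a leaf — visit hop.
      Visit mint.
      At mint: go right to elm.
        elm is a leaf — visit elm.
    Visit bay.
    At bay: no right child.
Visit fir.
At fir: go right to daisy.
  At daisy: go left to fig.
    At fig: go left to yew.
      yew is a leaf — visit yew.
    Visit fig.
    At fig: no right child.
  Visit daisy.
  At daisy: go right to fern.
    At fern: no left child.
    Visit fern.
    At fern: go right to iris.
      iris is a leaf — visit iris.
Full in-order sequence: teak, ivy, aster, rose, moss, hop, mint, elm, bay, fir, yew, fig, daisy, fern, iris.

5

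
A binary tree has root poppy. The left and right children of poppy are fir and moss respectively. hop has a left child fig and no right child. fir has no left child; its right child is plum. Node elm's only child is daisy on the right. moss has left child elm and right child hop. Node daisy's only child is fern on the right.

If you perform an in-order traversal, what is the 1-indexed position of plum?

In-order visits the left subtree, then the node, then the right subtree.
At poppy: go left to fir.
  At fir: no left child.
  Visit fir.
  At fir: go right to plum.
    plum is a leaf — visit plum.
Visit poppy.
At poppy: go right to moss.
  At moss: go left to elm.
    At elm: no left child.
    Visit elm.
    At elm: go right to daisy.
      At daisy: no left child.
      Visit daisy.
      At daisy: go right to fern.
        fern is a leaf — visit fern.
  Visit moss.
  At moss: go right to hop.
    At hop: go left to fig.
      fig is a leaf — visit fig.
    Visit hop.
    At hop: no right child.
Full in-order sequence: fir, plum, poppy, elm, daisy, fern, moss, fig, hop.

2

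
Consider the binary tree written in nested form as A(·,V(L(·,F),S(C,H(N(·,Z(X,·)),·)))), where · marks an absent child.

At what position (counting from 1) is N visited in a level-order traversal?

Level-order visits nodes level by level from the root, left to right within each level.
Level 0: A
Level 1: V
Level 2: L, S
Level 3: F, C, H
Level 4: N
Level 5: Z
Level 6: X
Full level-order sequence: A, V, L, S, F, C, H, N, Z, X.

8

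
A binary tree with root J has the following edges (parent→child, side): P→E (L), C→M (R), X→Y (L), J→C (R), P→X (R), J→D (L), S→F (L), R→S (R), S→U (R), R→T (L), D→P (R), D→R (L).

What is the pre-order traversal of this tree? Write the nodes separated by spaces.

J D R T S F U P E X Y C M

Pre-order visits the node, then its left subtree, then its right subtree.
Visit J.
At J: go left to D.
  Visit D.
  At D: go left to R.
    Visit R.
    At R: go left to T.
      T is a leaf — visit T.
    At R: go right to S.
      Visit S.
      At S: go left to F.
        F is a leaf — visit F.
      At S: go right to U.
        U is a leaf — visit U.
  At D: go right to P.
    Visit P.
    At P: go left to E.
      E is a leaf — visit E.
    At P: go right to X.
      Visit X.
      At X: go left to Y.
        Y is a leaf — visit Y.
      At X: no right child.
At J: go right to C.
  Visit C.
  At C: no left child.
  At C: go right to M.
    M is a leaf — visit M.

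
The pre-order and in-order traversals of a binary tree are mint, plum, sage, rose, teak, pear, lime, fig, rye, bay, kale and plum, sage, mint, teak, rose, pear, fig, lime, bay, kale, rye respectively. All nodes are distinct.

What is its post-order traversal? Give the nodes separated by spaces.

sage plum teak fig kale bay rye lime pear rose mint

The first element of pre-order is the root; it splits in-order into left and right subtrees.
Root mint: left subtree has 2 nodes {plum, sage}, right has 8 {teak, rose, pear, fig, lime, bay, kale, rye}.
  Root plum: left subtree has 0 nodes { }, right has 1 {sage}.
  Root rose: left subtree has 1 node {teak}, right has 6 {pear, fig, lime, bay, kale, rye}.
    Root pear: left subtree has 0 nodes { }, right has 5 {fig, lime, bay, kale, rye}.
      Root lime: left subtree has 1 node {fig}, right has 3 {bay, kale, rye}.
        Root rye: left subtree has 2 nodes {bay, kale}, right has 0 { }.
          Root bay: left subtree has 0 nodes { }, right has 1 {kale}.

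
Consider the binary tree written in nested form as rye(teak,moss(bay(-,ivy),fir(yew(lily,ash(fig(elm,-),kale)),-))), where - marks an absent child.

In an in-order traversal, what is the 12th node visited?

fir

In-order visits the left subtree, then the node, then the right subtree.
At rye: go left to teak.
  teak is a leaf — visit teak.
Visit rye.
At rye: go right to moss.
  At moss: go left to bay.
    At bay: no left child.
    Visit bay.
    At bay: go right to ivy.
      ivy is a leaf — visit ivy.
  Visit moss.
  At moss: go right to fir.
    At fir: go left to yew.
      At yew: go left to lily.
        lily is a leaf — visit lily.
      Visit yew.
      At yew: go right to ash.
        At ash: go left to fig.
          At fig: go left to elm.
            elm is a leaf — visit elm.
          Visit fig.
          At fig: no right child.
        Visit ash.
        At ash: go right to kale.
          kale is a leaf — visit kale.
    Visit fir.
    At fir: no right child.
Full in-order sequence: teak, rye, bay, ivy, moss, lily, yew, elm, fig, ash, kale, fir.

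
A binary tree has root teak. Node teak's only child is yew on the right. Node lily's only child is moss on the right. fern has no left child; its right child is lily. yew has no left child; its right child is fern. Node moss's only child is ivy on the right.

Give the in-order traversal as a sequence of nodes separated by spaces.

teak yew fern lily moss ivy

In-order visits the left subtree, then the node, then the right subtree.
At teak: no left child.
Visit teak.
At teak: go right to yew.
  At yew: no left child.
  Visit yew.
  At yew: go right to fern.
    At fern: no left child.
    Visit fern.
    At fern: go right to lily.
      At lily: no left child.
      Visit lily.
      At lily: go right to moss.
        At moss: no left child.
        Visit moss.
        At moss: go right to ivy.
          ivy is a leaf — visit ivy.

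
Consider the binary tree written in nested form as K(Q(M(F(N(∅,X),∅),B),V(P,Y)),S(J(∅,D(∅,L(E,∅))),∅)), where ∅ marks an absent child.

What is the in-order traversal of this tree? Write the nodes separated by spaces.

N X F M B Q P V Y K J D E L S

In-order visits the left subtree, then the node, then the right subtree.
At K: go left to Q.
  At Q: go left to M.
    At M: go left to F.
      At F: go left to N.
        At N: no left child.
        Visit N.
        At N: go right to X.
          X is a leaf — visit X.
      Visit F.
      At F: no right child.
    Visit M.
    At M: go right to B.
      B is a leaf — visit B.
  Visit Q.
  At Q: go right to V.
    At V: go left to P.
      P is a leaf — visit P.
    Visit V.
    At V: go right to Y.
      Y is a leaf — visit Y.
Visit K.
At K: go right to S.
  At S: go left to J.
    At J: no left child.
    Visit J.
    At J: go right to D.
      At D: no left child.
      Visit D.
      At D: go right to L.
        At L: go left to E.
          E is a leaf — visit E.
        Visit L.
        At L: no right child.
  Visit S.
  At S: no right child.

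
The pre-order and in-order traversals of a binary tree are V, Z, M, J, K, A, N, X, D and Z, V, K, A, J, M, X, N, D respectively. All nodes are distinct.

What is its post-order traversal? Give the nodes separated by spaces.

The first element of pre-order is the root; it splits in-order into left and right subtrees.
Root V: left subtree has 1 node {Z}, right has 7 {K, A, J, M, X, N, D}.
  Root M: left subtree has 3 nodes {K, A, J}, right has 3 {X, N, D}.
    Root J: left subtree has 2 nodes {K, A}, right has 0 { }.
      Root K: left subtree has 0 nodes { }, right has 1 {A}.
    Root N: left subtree has 1 node {X}, right has 1 {D}.

Z A K J X D N M V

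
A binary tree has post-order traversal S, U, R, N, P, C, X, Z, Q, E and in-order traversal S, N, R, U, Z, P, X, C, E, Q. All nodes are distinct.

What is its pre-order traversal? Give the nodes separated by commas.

The last element of post-order is the root; it splits in-order into left and right subtrees.
Root E: left subtree has 8 nodes {S, N, R, U, Z, P, X, C}, right has 1 {Q}.
  Root Z: left subtree has 4 nodes {S, N, R, U}, right has 3 {P, X, C}.
    Root N: left subtree has 1 node {S}, right has 2 {R, U}.
      Root R: left subtree has 0 nodes { }, right has 1 {U}.
    Root X: left subtree has 1 node {P}, right has 1 {C}.

E, Z, N, S, R, U, X, P, C, Q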